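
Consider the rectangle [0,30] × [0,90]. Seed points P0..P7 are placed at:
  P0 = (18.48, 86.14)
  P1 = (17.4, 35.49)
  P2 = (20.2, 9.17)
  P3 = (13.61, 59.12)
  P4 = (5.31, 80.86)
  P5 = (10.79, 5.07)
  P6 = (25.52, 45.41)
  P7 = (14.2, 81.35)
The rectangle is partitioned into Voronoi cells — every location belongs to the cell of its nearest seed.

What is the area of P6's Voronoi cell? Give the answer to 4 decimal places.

Area of P6's cell: 230.1837

1. box [0,30]×[0,90]: [(0, 0) (30, 0) (30, 90) (0, 90)]
2. ⊥bis P6·P0 via (22,65.775): [(0, 61.9724) (0, 0) (30, 0) (30, 67.1578)]  |A|=1936.9524
3. ⊥bis P6·P1 via (21.46,40.45): [(0, 61.9724) (0, 58.016) (30, 33.4596) (30, 67.1578)]  |A|=564.8178
4. ⊥bis P6·P2 via (22.86,27.29): [(0, 61.9724) (0, 58.016) (30, 33.4596) (30, 67.1578)]  |A|=564.8178
5. ⊥bis P6·P3 via (19.565,52.265): [(13.4818, 46.9805) (30, 33.4596) (30, 61.33)]  |A|=230.1837
6. ⊥bis P6·P4 via (15.415,63.135): [(13.4818, 46.9805) (30, 33.4596) (30, 61.33)]  |A|=230.1837
7. ⊥bis P6·P5 via (18.155,25.24): [(13.4818, 46.9805) (30, 33.4596) (30, 61.33)]  |A|=230.1837
8. ⊥bis P6·P7 via (19.86,63.38): [(13.4818, 46.9805) (30, 33.4596) (30, 61.33)]  |A|=230.1837
9. canonical 3-gon: [(13.4818, 46.9805) (30, 33.4596) (30, 61.33)]
10. shoelace: 230.1837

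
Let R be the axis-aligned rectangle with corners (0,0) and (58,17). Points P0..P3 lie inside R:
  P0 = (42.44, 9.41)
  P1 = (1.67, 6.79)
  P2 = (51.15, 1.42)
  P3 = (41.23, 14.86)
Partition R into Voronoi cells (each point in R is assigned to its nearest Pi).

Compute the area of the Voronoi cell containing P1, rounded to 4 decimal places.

1. box [0,58]×[0,17]: [(0, 0) (58, 0) (58, 17) (0, 17)]
2. ⊥bis P1·P0 via (22.055,8.1): [(0, 0) (22.5755, 0) (21.4831, 17) (0, 17)]  |A|=374.498
3. ⊥bis P1·P2 via (26.41,4.105): [(0, 0) (22.5755, 0) (21.4831, 17) (0, 17)]  |A|=374.498
4. ⊥bis P1·P3 via (21.45,10.825): [(0, 0) (22.5755, 0) (22.0776, 7.7485) (20.1903, 17) (0, 17)]  |A|=368.5182
5. canonical 5-gon: [(0, 0) (22.5755, 0) (22.0776, 7.7485) (20.1903, 17) (0, 17)]
6. shoelace: 368.5182

Area of P1's cell: 368.5182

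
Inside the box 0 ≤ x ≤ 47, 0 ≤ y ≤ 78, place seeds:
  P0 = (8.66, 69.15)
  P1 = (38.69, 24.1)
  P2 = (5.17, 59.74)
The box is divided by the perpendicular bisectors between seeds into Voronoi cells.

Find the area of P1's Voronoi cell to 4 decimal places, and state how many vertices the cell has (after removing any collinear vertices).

Area of P1's cell: 2019.4549 (5 vertices)

1. box [0,47]×[0,78]: [(0, 0) (47, 0) (47, 78) (0, 78)]
2. ⊥bis P1·P0 via (23.675,46.625): [(0, 30.8434) (0, 0) (47, 0) (47, 62.1733)]  |A|=2185.8923
3. ⊥bis P1·P2 via (21.93,41.92): [(34.8599, 54.0808) (0, 21.2945) (0, 0) (47, 0) (47, 62.1733)]  |A|=2019.4549
4. canonical 5-gon: [(34.8599, 54.0808) (0, 21.2945) (0, 0) (47, 0) (47, 62.1733)]
5. shoelace: 2019.4549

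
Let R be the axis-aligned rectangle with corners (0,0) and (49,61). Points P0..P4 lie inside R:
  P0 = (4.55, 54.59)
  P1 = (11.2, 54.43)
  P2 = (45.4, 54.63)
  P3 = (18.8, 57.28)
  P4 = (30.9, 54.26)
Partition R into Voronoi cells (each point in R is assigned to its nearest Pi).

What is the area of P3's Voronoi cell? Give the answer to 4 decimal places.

Area of P3's cell: 137.0584

1. box [0,49]×[0,61]: [(0, 0) (49, 0) (49, 61) (0, 61)]
2. ⊥bis P3·P0 via (11.675,55.935): [(22.234, 0) (49, 0) (49, 61) (10.7189, 61)]  |A|=1983.9387
3. ⊥bis P3·P1 via (15,55.855): [(35.9456, 0) (49, 0) (49, 61) (13.0706, 61)]  |A|=1494.0044
4. ⊥bis P3·P2 via (32.1,55.955): [(28.5028, 19.8475) (32.6026, 61) (13.0706, 61)]  |A|=401.8951
5. ⊥bis P3·P4 via (24.85,55.77): [(20.9266, 40.0506) (26.1553, 61) (13.0706, 61)]  |A|=137.0584
6. canonical 3-gon: [(20.9266, 40.0506) (26.1553, 61) (13.0706, 61)]
7. shoelace: 137.0584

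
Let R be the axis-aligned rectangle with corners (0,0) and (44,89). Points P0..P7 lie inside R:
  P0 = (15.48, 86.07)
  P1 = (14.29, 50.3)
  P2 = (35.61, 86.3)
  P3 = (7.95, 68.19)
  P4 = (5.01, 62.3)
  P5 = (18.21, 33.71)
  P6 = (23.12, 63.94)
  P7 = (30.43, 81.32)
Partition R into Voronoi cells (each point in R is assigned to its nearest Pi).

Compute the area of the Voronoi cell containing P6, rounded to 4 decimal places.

Area of P6's cell: 578.1049

1. box [0,44]×[0,89]: [(0, 0) (44, 0) (44, 89) (0, 89)]
2. ⊥bis P6·P0 via (19.3,75.005): [(0, 68.342) (0, 0) (44, 0) (44, 83.5322)]  |A|=3341.2336
3. ⊥bis P6·P1 via (18.705,57.12): [(0.8935, 68.6505) (44, 40.745) (44, 83.5322)]  |A|=922.2042
4. ⊥bis P6·P2 via (29.365,75.12): [(25.6477, 77.1964) (0.8935, 68.6505) (44, 40.745) (44, 66.9451)]  |A|=769.9979
5. ⊥bis P6·P3 via (15.535,66.065): [(25.6477, 77.1964) (17.9047, 74.5233) (13.9004, 60.2303) (44, 40.745) (44, 66.9451)]  |A|=660.1862
6. ⊥bis P6·P4 via (14.065,63.12): [(25.6477, 77.1964) (17.9047, 74.5233) (14.2225, 61.3803) (14.3532, 59.9372) (44, 40.745) (44, 66.9451)]  |A|=659.8786
7. ⊥bis P6·P5 via (20.665,48.825): [(25.6477, 77.1964) (17.9047, 74.5233) (14.2225, 61.3803) (14.3532, 59.9372) (35.1538, 46.4717) (44, 45.0349) (44, 66.9451)]  |A|=640.9039
8. ⊥bis P6·P7 via (26.775,72.63): [(20.3041, 75.3516) (17.9047, 74.5233) (14.2225, 61.3803) (14.3532, 59.9372) (35.1538, 46.4717) (44, 45.0349) (44, 65.3852)]  |A|=578.1049
9. canonical 7-gon: [(20.3041, 75.3516) (17.9047, 74.5233) (14.2225, 61.3803) (14.3532, 59.9372) (35.1538, 46.4717) (44, 45.0349) (44, 65.3852)]
10. shoelace: 578.1049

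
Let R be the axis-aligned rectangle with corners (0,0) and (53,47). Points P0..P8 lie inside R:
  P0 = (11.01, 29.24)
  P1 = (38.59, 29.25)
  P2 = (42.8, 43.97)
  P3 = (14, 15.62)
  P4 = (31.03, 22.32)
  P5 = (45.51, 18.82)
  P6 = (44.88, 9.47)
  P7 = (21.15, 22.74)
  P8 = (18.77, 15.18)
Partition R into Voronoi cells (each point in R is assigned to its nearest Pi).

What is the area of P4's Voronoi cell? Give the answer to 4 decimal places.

1. box [0,53]×[0,47]: [(0, 0) (53, 0) (53, 47) (0, 47)]
2. ⊥bis P4·P0 via (21.02,25.78): [(12.109, 0) (53, 0) (53, 47) (28.3548, 47)]  |A|=1540.1003
3. ⊥bis P4·P1 via (34.81,25.785): [(24.7973, 36.708) (12.109, 0) (53, 0) (53, 5.9414)]  |A|=834.2931
4. ⊥bis P4·P2 via (36.915,33.145): [(24.7973, 36.708) (12.109, 0) (53, 0) (53, 5.9414)]  |A|=834.2931
5. ⊥bis P4·P3 via (22.515,18.97): [(24.7973, 36.708) (20.4662, 24.1777) (29.9782, 0) (53, 0) (53, 5.9414)]  |A|=618.2748
6. ⊥bis P4·P5 via (38.27,20.57): [(38.5455, 21.7099) (24.7973, 36.708) (20.4662, 24.1777) (29.9782, 0) (33.298, 0)]  |A|=361.4708
7. ⊥bis P4·P6 via (37.955,15.895): [(36.8529, 14.7071) (38.5455, 21.7099) (24.7973, 36.708) (20.4662, 24.1777) (27.9621, 5.1245)]  |A|=304.6191
8. ⊥bis P4·P7 via (26.09,22.53): [(36.8529, 14.7071) (38.5455, 21.7099) (26.6087, 34.7319) (25.6048, 11.1164) (27.9621, 5.1245)]  |A|=221.7591
9. ⊥bis P4·P8 via (24.9,18.75): [(30.956, 8.3513) (36.8529, 14.7071) (38.5455, 21.7099) (26.6087, 34.7319) (25.8593, 17.1028)]  |A|=192.6172
10. canonical 5-gon: [(30.956, 8.3513) (36.8529, 14.7071) (38.5455, 21.7099) (26.6087, 34.7319) (25.8593, 17.1028)]
11. shoelace: 192.6172

Area of P4's cell: 192.6172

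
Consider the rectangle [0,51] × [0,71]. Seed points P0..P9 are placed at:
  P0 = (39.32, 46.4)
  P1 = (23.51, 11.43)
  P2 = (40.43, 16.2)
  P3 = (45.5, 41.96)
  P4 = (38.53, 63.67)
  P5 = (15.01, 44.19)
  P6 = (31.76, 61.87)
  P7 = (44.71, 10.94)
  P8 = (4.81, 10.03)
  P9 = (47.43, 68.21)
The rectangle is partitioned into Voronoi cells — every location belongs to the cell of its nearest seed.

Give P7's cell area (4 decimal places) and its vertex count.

1. box [0,51]×[0,71]: [(0, 0) (51, 0) (51, 71) (0, 71)]
2. ⊥bis P7·P0 via (42.015,28.67): [(0, 22.2836) (0, 0) (51, 0) (51, 30.0357)]  |A|=1334.1438
3. ⊥bis P7·P1 via (34.11,11.185): [(34.4877, 27.5258) (33.8515, 0) (51, 0) (51, 30.0357)]  |A|=483.9934
4. ⊥bis P7·P2 via (42.57,13.57): [(34.004, 6.6) (33.8515, 0) (51, 0) (51, 20.4294)]  |A|=230.1986
5. ⊥bis P7·P3 via (45.105,26.45): [(34.004, 6.6) (33.8515, 0) (51, 0) (51, 20.4294)]  |A|=230.1986
6. ⊥bis P7·P4 via (41.62,37.305): [(34.004, 6.6) (33.8515, 0) (51, 0) (51, 20.4294)]  |A|=230.1986
7. ⊥bis P7·P5 via (29.86,27.565): [(34.004, 6.6) (33.8515, 0) (51, 0) (51, 20.4294)]  |A|=230.1986
8. ⊥bis P7·P6 via (38.235,36.405): [(34.004, 6.6) (33.8515, 0) (51, 0) (51, 20.4294)]  |A|=230.1986
9. ⊥bis P7·P8 via (24.76,10.485): [(34.004, 6.6) (33.8515, 0) (51, 0) (51, 20.4294)]  |A|=230.1986
10. ⊥bis P7·P9 via (46.07,39.575): [(34.004, 6.6) (33.8515, 0) (51, 0) (51, 20.4294)]  |A|=230.1986
11. canonical 4-gon: [(34.004, 6.6) (33.8515, 0) (51, 0) (51, 20.4294)]
12. shoelace: 230.1986

Area of P7's cell: 230.1986 (4 vertices)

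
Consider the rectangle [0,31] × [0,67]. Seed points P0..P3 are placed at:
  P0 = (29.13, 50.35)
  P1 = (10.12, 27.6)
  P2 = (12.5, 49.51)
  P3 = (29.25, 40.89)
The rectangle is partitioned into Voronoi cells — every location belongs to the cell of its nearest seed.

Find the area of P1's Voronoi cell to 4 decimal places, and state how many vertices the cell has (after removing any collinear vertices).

1. box [0,31]×[0,67]: [(0, 0) (31, 0) (31, 67) (0, 67)]
2. ⊥bis P1·P0 via (19.625,38.975): [(0, 55.3737) (0, 0) (31, 0) (31, 29.47)]  |A|=1315.0779
3. ⊥bis P1·P2 via (11.31,38.555): [(21.4452, 37.4541) (0, 39.7836) (0, 0) (31, 0) (31, 29.47)]  |A|=1147.9109
4. ⊥bis P1·P3 via (19.685,34.245): [(17.13, 37.9228) (0, 39.7836) (0, 0) (31, 0) (31, 17.9579)]  |A|=1053.087
5. canonical 5-gon: [(17.13, 37.9228) (0, 39.7836) (0, 0) (31, 0) (31, 17.9579)]
6. shoelace: 1053.087

Area of P1's cell: 1053.0870 (5 vertices)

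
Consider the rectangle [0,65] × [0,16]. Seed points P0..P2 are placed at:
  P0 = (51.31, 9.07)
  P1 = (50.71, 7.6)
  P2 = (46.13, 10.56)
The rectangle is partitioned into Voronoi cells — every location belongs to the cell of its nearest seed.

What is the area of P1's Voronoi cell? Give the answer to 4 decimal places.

1. box [0,65]×[0,16]: [(0, 0) (65, 0) (65, 16) (0, 16)]
2. ⊥bis P1·P0 via (51.01,8.335): [(0, 0) (65, 0) (65, 2.6248) (32.2307, 16) (0, 16)]  |A|=820.8523
3. ⊥bis P1·P2 via (48.42,9.08): [(42.5517, 0) (65, 0) (65, 2.6248) (48.5796, 9.327)]  |A|=126.2376
4. canonical 4-gon: [(42.5517, 0) (65, 0) (65, 2.6248) (48.5796, 9.327)]
5. shoelace: 126.2376

Area of P1's cell: 126.2376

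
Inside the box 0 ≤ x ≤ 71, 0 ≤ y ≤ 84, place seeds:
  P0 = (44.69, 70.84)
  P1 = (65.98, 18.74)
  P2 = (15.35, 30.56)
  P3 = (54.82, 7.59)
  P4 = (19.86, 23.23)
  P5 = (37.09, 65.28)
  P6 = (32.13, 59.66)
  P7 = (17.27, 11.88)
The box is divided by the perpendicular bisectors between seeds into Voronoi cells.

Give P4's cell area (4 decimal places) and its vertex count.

1. box [0,71]×[0,84]: [(0, 0) (71, 0) (71, 84) (0, 84)]
2. ⊥bis P4·P0 via (32.275,47.035): [(0, 63.8674) (0, 0) (71, 0) (71, 26.8388)]  |A|=3220.0679
3. ⊥bis P4·P1 via (42.92,20.985): [(44.8192, 40.4928) (0, 63.8674) (0, 0) (40.877, 0)]  |A|=2258.8544
4. ⊥bis P4·P2 via (17.605,26.895): [(44.8192, 40.4928) (42.0514, 41.9363) (0, 16.063) (0, 0) (40.877, 0)]  |A|=1253.7355
5. ⊥bis P4·P3 via (37.34,15.41): [(43.7783, 29.8016) (44.8192, 40.4928) (42.0514, 41.9363) (0, 16.063) (0, 0) (30.4461, 0)]  |A|=1098.3061
6. ⊥bis P4·P5 via (28.475,44.255): [(43.7783, 29.8016) (44.5444, 37.6706) (38.8863, 39.989) (0, 16.063) (0, 0) (30.4461, 0)]  |A|=1085.0238
7. ⊥bis P4·P6 via (25.995,41.445): [(43.7783, 29.8016) (44.3113, 35.2759) (35.8552, 38.124) (0, 16.063) (0, 0) (30.4461, 0)]  |A|=1065.7772
8. ⊥bis P4·P7 via (18.565,17.555): [(36.4716, 13.4688) (43.7783, 29.8016) (44.3113, 35.2759) (35.8552, 38.124) (6.7915, 20.2416)]  |A|=482.8093
9. canonical 5-gon: [(36.4716, 13.4688) (43.7783, 29.8016) (44.3113, 35.2759) (35.8552, 38.124) (6.7915, 20.2416)]
10. shoelace: 482.8093

Area of P4's cell: 482.8093 (5 vertices)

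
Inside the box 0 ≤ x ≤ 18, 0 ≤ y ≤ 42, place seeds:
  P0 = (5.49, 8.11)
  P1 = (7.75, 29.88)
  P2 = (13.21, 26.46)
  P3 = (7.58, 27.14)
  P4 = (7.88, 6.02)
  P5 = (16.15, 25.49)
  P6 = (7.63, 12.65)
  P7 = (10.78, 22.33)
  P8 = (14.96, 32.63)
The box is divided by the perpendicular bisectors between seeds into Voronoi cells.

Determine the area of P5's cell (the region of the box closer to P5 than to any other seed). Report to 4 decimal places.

1. box [0,18]×[0,42]: [(0, 0) (18, 0) (18, 42) (0, 42)]
2. ⊥bis P5·P0 via (10.82,16.8): [(0, 23.4364) (18, 12.3962) (18, 42) (0, 42)]  |A|=433.5067
3. ⊥bis P5·P1 via (11.95,27.685): [(7.3679, 18.9174) (18, 12.3962) (18, 39.2613)]  |A|=142.817
4. ⊥bis P5·P2 via (14.68,25.975): [(11.5127, 16.3751) (18, 12.3962) (18, 36.0377)]  |A|=76.6849
5. ⊥bis P5·P3 via (11.865,26.315): [(11.5127, 16.3751) (18, 12.3962) (18, 36.0377)]  |A|=76.6849
6. ⊥bis P5·P4 via (12.015,15.755): [(11.5127, 16.3751) (13.6696, 15.0522) (18, 13.2128) (18, 36.0377)]  |A|=74.9166
7. ⊥bis P5·P6 via (11.89,19.07): [(12.3099, 18.7914) (18, 15.0157) (18, 36.0377)]  |A|=59.8086
8. ⊥bis P5·P7 via (13.465,23.91): [(13.807, 23.3289) (18, 16.2034) (18, 36.0377)]  |A|=41.583
9. ⊥bis P5·P8 via (15.555,29.06): [(15.7062, 29.0852) (13.807, 23.3289) (18, 16.2034) (18, 29.4675)]  |A|=34.0475
10. canonical 4-gon: [(15.7062, 29.0852) (13.807, 23.3289) (18, 16.2034) (18, 29.4675)]
11. shoelace: 34.0475

Area of P5's cell: 34.0475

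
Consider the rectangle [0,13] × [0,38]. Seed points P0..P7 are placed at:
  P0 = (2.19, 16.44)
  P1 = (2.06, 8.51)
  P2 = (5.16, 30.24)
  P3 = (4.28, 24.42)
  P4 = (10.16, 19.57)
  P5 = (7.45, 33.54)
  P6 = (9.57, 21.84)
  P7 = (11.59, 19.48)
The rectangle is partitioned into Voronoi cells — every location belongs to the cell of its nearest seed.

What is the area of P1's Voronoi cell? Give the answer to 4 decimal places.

Area of P1's cell: 153.1407

1. box [0,13]×[0,38]: [(0, 0) (13, 0) (13, 38) (0, 38)]
2. ⊥bis P1·P0 via (2.125,12.475): [(0, 12.5098) (0, 0) (13, 0) (13, 12.2967)]  |A|=161.2426
3. ⊥bis P1·P2 via (3.61,19.375): [(0, 12.5098) (0, 0) (13, 0) (13, 12.2967)]  |A|=161.2426
4. ⊥bis P1·P3 via (3.17,16.465): [(0, 12.5098) (0, 0) (13, 0) (13, 12.2967)]  |A|=161.2426
5. ⊥bis P1·P4 via (6.11,14.04): [(8.3871, 12.3723) (0, 12.5098) (0, 0) (13, 0) (13, 8.994)]  |A|=153.625
6. ⊥bis P1·P5 via (4.755,21.025): [(8.3871, 12.3723) (0, 12.5098) (0, 0) (13, 0) (13, 8.994)]  |A|=153.625
7. ⊥bis P1·P6 via (5.815,15.175): [(8.3871, 12.3723) (0, 12.5098) (0, 0) (13, 0) (13, 8.994)]  |A|=153.625
8. ⊥bis P1·P7 via (6.825,13.995): [(10.335, 10.9457) (8.3871, 12.3723) (0, 12.5098) (0, 0) (13, 0) (13, 8.6306)]  |A|=153.1407
9. canonical 6-gon: [(10.335, 10.9457) (8.3871, 12.3723) (0, 12.5098) (0, 0) (13, 0) (13, 8.6306)]
10. shoelace: 153.1407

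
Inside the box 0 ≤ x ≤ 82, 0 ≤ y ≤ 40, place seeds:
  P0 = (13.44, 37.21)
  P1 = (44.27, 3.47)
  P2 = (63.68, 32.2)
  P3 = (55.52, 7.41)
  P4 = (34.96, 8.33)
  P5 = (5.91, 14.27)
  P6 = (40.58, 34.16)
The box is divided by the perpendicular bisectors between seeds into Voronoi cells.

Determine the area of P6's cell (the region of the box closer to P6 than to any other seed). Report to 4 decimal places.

Area of P6's cell: 469.6198

1. box [0,82]×[0,40]: [(0, 0) (82, 0) (82, 40) (0, 40)]
2. ⊥bis P6·P0 via (27.01,35.685): [(22.9997, 0) (82, 0) (82, 40) (27.4949, 40)]  |A|=2270.1074
3. ⊥bis P6·P1 via (42.425,18.815): [(24.877, 16.7051) (82, 23.5733) (82, 40) (27.4949, 40)]  |A|=1104.0158
4. ⊥bis P6·P2 via (52.13,33.18): [(24.877, 16.7051) (50.9986, 19.8458) (52.7087, 40) (27.4949, 40)]  |A|=554.2193
5. ⊥bis P6·P3 via (48.05,20.785): [(24.877, 16.7051) (45.0982, 19.1364) (51.2289, 22.5605) (52.7087, 40) (27.4949, 40)]  |A|=546.2923
6. ⊥bis P6·P4 via (37.77,21.245): [(25.6828, 23.8749) (45.7607, 19.5064) (51.2289, 22.5605) (52.7087, 40) (27.4949, 40)]  |A|=469.6198
7. ⊥bis P6·P5 via (23.245,24.215): [(25.6828, 23.8749) (45.7607, 19.5064) (51.2289, 22.5605) (52.7087, 40) (27.4949, 40)]  |A|=469.6198
8. canonical 5-gon: [(25.6828, 23.8749) (45.7607, 19.5064) (51.2289, 22.5605) (52.7087, 40) (27.4949, 40)]
9. shoelace: 469.6198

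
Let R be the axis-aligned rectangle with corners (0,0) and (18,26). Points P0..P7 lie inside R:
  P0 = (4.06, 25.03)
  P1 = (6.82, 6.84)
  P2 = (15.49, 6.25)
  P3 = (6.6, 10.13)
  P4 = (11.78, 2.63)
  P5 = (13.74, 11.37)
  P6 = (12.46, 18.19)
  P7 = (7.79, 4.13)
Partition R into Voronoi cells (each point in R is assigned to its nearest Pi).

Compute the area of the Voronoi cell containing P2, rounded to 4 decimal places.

Area of P2's cell: 36.4014

1. box [0,18]×[0,26]: [(0, 0) (18, 0) (18, 26) (0, 26)]
2. ⊥bis P2·P0 via (9.775,15.64): [(0, 9.6907) (0, 0) (18, 0) (18, 20.646)]  |A|=273.0297
3. ⊥bis P2·P1 via (11.155,6.545): [(11.8603, 16.9092) (10.7096, 0) (18, 0) (18, 20.646)]  |A|=125.0173
4. ⊥bis P2·P3 via (11.045,8.19): [(15.932, 19.3873) (11.3079, 8.7925) (10.7096, 0) (18, 0) (18, 20.646)]  |A|=109.1772
5. ⊥bis P2·P4 via (13.635,4.44): [(15.932, 19.3873) (11.3079, 8.7925) (11.1828, 6.9532) (17.9673, 0) (18, 0) (18, 20.646)]  |A|=83.9452
6. ⊥bis P2·P5 via (14.615,8.81): [(11.2304, 7.6532) (11.1828, 6.9532) (17.9673, 0) (18, 0) (18, 9.967)]  |A|=36.4014
7. ⊥bis P2·P6 via (13.975,12.22): [(11.2304, 7.6532) (11.1828, 6.9532) (17.9673, 0) (18, 0) (18, 9.967)]  |A|=36.4014
8. ⊥bis P2·P7 via (11.64,5.19): [(11.2304, 7.6532) (11.1828, 6.9532) (17.9673, 0) (18, 0) (18, 9.967)]  |A|=36.4014
9. canonical 5-gon: [(11.2304, 7.6532) (11.1828, 6.9532) (17.9673, 0) (18, 0) (18, 9.967)]
10. shoelace: 36.4014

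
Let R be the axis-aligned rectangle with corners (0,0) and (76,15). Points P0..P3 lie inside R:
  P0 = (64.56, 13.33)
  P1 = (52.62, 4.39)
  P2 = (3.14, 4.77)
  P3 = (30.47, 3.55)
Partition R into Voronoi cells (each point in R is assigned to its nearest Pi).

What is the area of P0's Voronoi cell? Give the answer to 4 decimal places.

1. box [0,76]×[0,15]: [(0, 0) (76, 0) (76, 15) (0, 15)]
2. ⊥bis P0·P1 via (58.59,8.86): [(65.2239, 0) (76, 0) (76, 15) (53.9927, 15)]  |A|=245.8756
3. ⊥bis P0·P2 via (33.85,9.05): [(65.2239, 0) (76, 0) (76, 15) (53.9927, 15)]  |A|=245.8756
4. ⊥bis P0·P3 via (47.515,8.44): [(65.2239, 0) (76, 0) (76, 15) (53.9927, 15)]  |A|=245.8756
5. canonical 4-gon: [(65.2239, 0) (76, 0) (76, 15) (53.9927, 15)]
6. shoelace: 245.8756

Area of P0's cell: 245.8756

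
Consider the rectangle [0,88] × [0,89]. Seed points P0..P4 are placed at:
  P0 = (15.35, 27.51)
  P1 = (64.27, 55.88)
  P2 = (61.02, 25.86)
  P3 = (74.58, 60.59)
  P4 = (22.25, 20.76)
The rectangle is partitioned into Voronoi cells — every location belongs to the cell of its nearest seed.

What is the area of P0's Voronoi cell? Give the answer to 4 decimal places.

1. box [0,88]×[0,89]: [(0, 0) (88, 0) (88, 89) (0, 89)]
2. ⊥bis P0·P1 via (39.81,41.695): [(0, 0) (63.99, 0) (12.3766, 89) (0, 89)]  |A|=3398.3143
3. ⊥bis P0·P2 via (38.185,26.685): [(0, 0) (37.2209, 0) (38.7908, 43.4525) (12.3766, 89) (0, 89)]  |A|=2816.7217
4. ⊥bis P0·P3 via (44.965,44.05): [(0, 0) (37.2209, 0) (38.7908, 43.4525) (12.3766, 89) (0, 89)]  |A|=2816.7217
5. ⊥bis P0·P4 via (18.8,24.135): [(0, 4.9172) (38.3839, 44.1541) (12.3766, 89) (0, 89)]  |A|=1891.232
6. canonical 4-gon: [(0, 4.9172) (38.3839, 44.1541) (12.3766, 89) (0, 89)]
7. shoelace: 1891.232

Area of P0's cell: 1891.2320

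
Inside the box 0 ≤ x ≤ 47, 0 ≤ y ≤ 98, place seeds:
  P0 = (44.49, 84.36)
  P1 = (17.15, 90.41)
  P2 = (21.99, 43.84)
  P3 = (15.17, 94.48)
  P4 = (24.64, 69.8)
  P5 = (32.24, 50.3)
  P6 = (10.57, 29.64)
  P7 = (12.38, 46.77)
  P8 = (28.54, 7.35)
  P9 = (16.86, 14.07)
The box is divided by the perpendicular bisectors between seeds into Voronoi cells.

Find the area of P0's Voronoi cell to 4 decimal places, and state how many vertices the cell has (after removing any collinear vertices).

Area of P0's cell: 415.7977 (5 vertices)

1. box [0,47]×[0,98]: [(0, 0) (47, 0) (47, 98) (0, 98)]
2. ⊥bis P0·P1 via (30.82,87.385): [(11.4828, 0) (47, 0) (47, 98) (33.169, 98)]  |A|=2418.0638
3. ⊥bis P0·P2 via (33.24,64.1): [(26.496, 67.8448) (47, 56.4593) (47, 98) (33.169, 98)]  |A|=634.4136
4. ⊥bis P0·P3 via (29.83,89.42): [(26.496, 67.8448) (47, 56.4593) (47, 98) (33.169, 98)]  |A|=634.4136
5. ⊥bis P0·P4 via (34.565,77.08): [(29.9361, 83.3907) (47, 60.1271) (47, 98) (33.169, 98)]  |A|=424.1608
6. ⊥bis P0·P5 via (38.365,67.33): [(29.9361, 83.3907) (42.9177, 65.6926) (47, 64.2243) (47, 98) (33.169, 98)]  |A|=415.7977
7. ⊥bis P0·P6 via (27.53,57): [(29.9361, 83.3907) (42.9177, 65.6926) (47, 64.2243) (47, 98) (33.169, 98)]  |A|=415.7977
8. ⊥bis P0·P7 via (28.435,65.565): [(29.9361, 83.3907) (42.9177, 65.6926) (47, 64.2243) (47, 98) (33.169, 98)]  |A|=415.7977
9. ⊥bis P0·P8 via (36.515,45.855): [(29.9361, 83.3907) (42.9177, 65.6926) (47, 64.2243) (47, 98) (33.169, 98)]  |A|=415.7977
10. ⊥bis P0·P9 via (30.675,49.215): [(29.9361, 83.3907) (42.9177, 65.6926) (47, 64.2243) (47, 98) (33.169, 98)]  |A|=415.7977
11. canonical 5-gon: [(29.9361, 83.3907) (42.9177, 65.6926) (47, 64.2243) (47, 98) (33.169, 98)]
12. shoelace: 415.7977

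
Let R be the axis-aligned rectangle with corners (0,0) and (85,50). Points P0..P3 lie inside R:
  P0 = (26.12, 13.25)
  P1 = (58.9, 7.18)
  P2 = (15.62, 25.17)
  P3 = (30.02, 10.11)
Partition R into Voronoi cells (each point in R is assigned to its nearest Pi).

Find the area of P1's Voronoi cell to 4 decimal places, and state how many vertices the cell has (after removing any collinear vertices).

1. box [0,85]×[0,50]: [(0, 0) (85, 0) (85, 50) (0, 50)]
2. ⊥bis P1·P0 via (42.51,10.215): [(40.6184, 0) (85, 0) (85, 50) (49.8771, 50)]  |A|=1987.6102
3. ⊥bis P1·P2 via (37.26,16.175): [(48.7181, 43.7406) (40.6184, 0) (85, 0) (85, 50) (51.3199, 50)]  |A|=1983.0949
4. ⊥bis P1·P3 via (44.46,8.645): [(48.7181, 43.7406) (47.1754, 35.4096) (43.5829, 0) (85, 0) (85, 50) (51.3199, 50)]  |A|=1930.6093
5. canonical 6-gon: [(48.7181, 43.7406) (47.1754, 35.4096) (43.5829, 0) (85, 0) (85, 50) (51.3199, 50)]
6. shoelace: 1930.6093

Area of P1's cell: 1930.6093 (6 vertices)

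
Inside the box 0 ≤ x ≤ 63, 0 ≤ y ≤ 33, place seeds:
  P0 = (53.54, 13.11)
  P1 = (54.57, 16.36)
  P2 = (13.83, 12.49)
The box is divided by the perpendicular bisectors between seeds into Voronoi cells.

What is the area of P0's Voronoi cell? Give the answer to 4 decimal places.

1. box [0,63]×[0,33]: [(0, 0) (63, 0) (63, 33) (0, 33)]
2. ⊥bis P0·P1 via (54.055,14.735): [(0, 31.8663) (0, 0) (63, 0) (63, 11.9001)]  |A|=1378.6416
3. ⊥bis P0·P2 via (33.685,12.8): [(33.5533, 21.2324) (33.8848, 0) (63, 0) (63, 11.9001)]  |A|=484.3024
4. canonical 4-gon: [(33.5533, 21.2324) (33.8848, 0) (63, 0) (63, 11.9001)]
5. shoelace: 484.3024

Area of P0's cell: 484.3024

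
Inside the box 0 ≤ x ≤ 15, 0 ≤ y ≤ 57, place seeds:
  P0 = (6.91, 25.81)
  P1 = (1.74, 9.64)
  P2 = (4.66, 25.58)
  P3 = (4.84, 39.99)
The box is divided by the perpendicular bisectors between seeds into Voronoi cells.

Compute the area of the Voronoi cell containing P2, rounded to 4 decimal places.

Area of P2's cell: 88.8478

1. box [0,15]×[0,57]: [(0, 0) (15, 0) (15, 57) (0, 57)]
2. ⊥bis P2·P0 via (5.785,25.695): [(0, 0) (8.4116, 0) (2.5849, 57) (0, 57)]  |A|=313.4012
3. ⊥bis P2·P1 via (3.2,17.61): [(0, 18.1962) (6.6766, 16.9731) (2.5849, 57) (0, 57)]  |A|=181.2715
4. ⊥bis P2·P3 via (4.75,32.785): [(0, 32.8443) (0, 18.1962) (6.6766, 16.9731) (5.0606, 32.7811)]  |A|=88.8478
5. canonical 4-gon: [(0, 32.8443) (0, 18.1962) (6.6766, 16.9731) (5.0606, 32.7811)]
6. shoelace: 88.8478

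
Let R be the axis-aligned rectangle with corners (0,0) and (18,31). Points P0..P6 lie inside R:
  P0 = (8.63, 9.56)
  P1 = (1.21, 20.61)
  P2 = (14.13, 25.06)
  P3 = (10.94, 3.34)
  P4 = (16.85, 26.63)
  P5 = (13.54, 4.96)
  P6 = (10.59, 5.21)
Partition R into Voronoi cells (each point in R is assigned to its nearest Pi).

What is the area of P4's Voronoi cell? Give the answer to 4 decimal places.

Area of P4's cell: 26.0658

1. box [0,18]×[0,31]: [(0, 0) (18, 0) (18, 31) (0, 31)]
2. ⊥bis P4·P0 via (12.74,18.095): [(0, 24.2299) (18, 15.5621) (18, 31) (0, 31)]  |A|=199.8723
3. ⊥bis P4·P1 via (9.03,23.62): [(10.7964, 19.0309) (18, 15.5621) (18, 31) (6.1894, 31)]  |A|=126.2856
4. ⊥bis P4·P2 via (15.49,25.845): [(18, 21.4965) (18, 31) (12.5145, 31)]  |A|=26.0658
5. ⊥bis P4·P3 via (13.895,14.985): [(18, 21.4965) (18, 31) (12.5145, 31)]  |A|=26.0658
6. ⊥bis P4·P5 via (15.195,15.795): [(18, 21.4965) (18, 31) (12.5145, 31)]  |A|=26.0658
7. ⊥bis P4·P6 via (13.72,15.92): [(18, 21.4965) (18, 31) (12.5145, 31)]  |A|=26.0658
8. canonical 3-gon: [(18, 21.4965) (18, 31) (12.5145, 31)]
9. shoelace: 26.0658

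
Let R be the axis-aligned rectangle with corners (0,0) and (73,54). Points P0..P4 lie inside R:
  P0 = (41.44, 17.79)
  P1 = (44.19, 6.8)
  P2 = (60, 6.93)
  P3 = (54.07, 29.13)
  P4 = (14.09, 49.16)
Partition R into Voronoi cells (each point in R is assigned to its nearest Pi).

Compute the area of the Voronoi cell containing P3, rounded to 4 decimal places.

1. box [0,73]×[0,54]: [(0, 0) (73, 0) (73, 54) (0, 54)]
2. ⊥bis P3·P0 via (47.755,23.46): [(68.8188, 0) (73, 0) (73, 54) (20.3343, 54)]  |A|=1534.8653
3. ⊥bis P3·P1 via (49.13,17.965): [(55.0343, 15.3526) (73, 7.4036) (73, 54) (20.3343, 54)]  |A|=1436.264
4. ⊥bis P3·P2 via (57.035,18.03): [(53.4824, 17.081) (73, 22.2945) (73, 54) (20.3343, 54)]  |A|=1281.5886
5. ⊥bis P3·P4 via (34.08,39.145): [(33.9339, 38.8534) (53.4824, 17.081) (73, 22.2945) (73, 54) (41.5224, 54)]  |A|=1121.1245
6. canonical 5-gon: [(33.9339, 38.8534) (53.4824, 17.081) (73, 22.2945) (73, 54) (41.5224, 54)]
7. shoelace: 1121.1245

Area of P3's cell: 1121.1245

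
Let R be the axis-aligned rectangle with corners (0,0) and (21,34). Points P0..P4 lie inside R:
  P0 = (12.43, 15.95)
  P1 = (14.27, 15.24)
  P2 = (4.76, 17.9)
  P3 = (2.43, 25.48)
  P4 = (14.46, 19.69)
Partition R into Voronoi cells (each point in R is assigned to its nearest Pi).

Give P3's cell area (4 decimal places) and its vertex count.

1. box [0,21]×[0,34]: [(0, 0) (21, 0) (21, 34) (0, 34)]
2. ⊥bis P3·P0 via (7.43,20.715): [(0, 12.9186) (20.0906, 34) (0, 34)]  |A|=211.7694
3. ⊥bis P3·P1 via (8.35,20.36): [(0, 12.9186) (20.0906, 34) (0, 34)]  |A|=211.7694
4. ⊥bis P3·P2 via (3.595,21.69): [(0, 20.5849) (10.333, 23.7612) (20.0906, 34) (0, 34)]  |A|=172.161
5. ⊥bis P3·P4 via (8.445,22.585): [(0, 20.5849) (8.7816, 23.2843) (13.939, 34) (0, 34)]  |A|=133.5858
6. canonical 4-gon: [(0, 20.5849) (8.7816, 23.2843) (13.939, 34) (0, 34)]
7. shoelace: 133.5858

Area of P3's cell: 133.5858 (4 vertices)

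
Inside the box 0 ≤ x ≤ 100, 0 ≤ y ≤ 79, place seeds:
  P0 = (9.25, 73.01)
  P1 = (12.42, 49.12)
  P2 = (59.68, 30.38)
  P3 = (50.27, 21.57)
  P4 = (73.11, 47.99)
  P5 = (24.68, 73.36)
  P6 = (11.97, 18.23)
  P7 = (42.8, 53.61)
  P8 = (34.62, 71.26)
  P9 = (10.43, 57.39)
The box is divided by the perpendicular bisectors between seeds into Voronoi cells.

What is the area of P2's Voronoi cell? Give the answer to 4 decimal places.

1. box [0,100]×[0,79]: [(0, 0) (100, 0) (100, 79) (0, 79)]
2. ⊥bis P2·P0 via (34.465,51.695): [(0, 10.9239) (0, 0) (100, 0) (100, 79) (57.5467, 79)]  |A|=5941.2226
3. ⊥bis P2·P1 via (36.05,39.75): [(46.3718, 65.7804) (20.2879, 0) (100, 0) (100, 79) (57.5467, 79)]  |A|=5020.666
4. ⊥bis P2·P3 via (54.975,25.975): [(46.3718, 65.7804) (37.8436, 44.2732) (79.2938, 0) (100, 0) (100, 79) (57.5467, 79)]  |A|=3714.4784
5. ⊥bis P2·P4 via (66.395,39.185): [(42.9238, 57.0849) (37.8436, 44.2732) (79.2938, 0) (100, 0) (100, 13.5567)]  |A|=1355.8726
6. ⊥bis P2·P5 via (42.18,51.87): [(45.8467, 54.8559) (40.2245, 50.2776) (37.8436, 44.2732) (79.2938, 0) (100, 0) (100, 13.5567)]  |A|=1342.9157
7. ⊥bis P2·P6 via (35.825,24.305): [(45.8467, 54.8559) (40.2245, 50.2776) (37.8436, 44.2732) (79.2938, 0) (100, 0) (100, 13.5567)]  |A|=1342.9157
8. ⊥bis P2·P7 via (51.24,41.995): [(57.1138, 46.2632) (44.5368, 37.1241) (79.2938, 0) (100, 0) (100, 13.5567)]  |A|=1161.9429
9. ⊥bis P2·P8 via (47.15,50.82): [(57.1138, 46.2632) (44.5368, 37.1241) (79.2938, 0) (100, 0) (100, 13.5567)]  |A|=1161.9429
10. ⊥bis P2·P9 via (35.055,43.885): [(57.1138, 46.2632) (44.5368, 37.1241) (79.2938, 0) (100, 0) (100, 13.5567)]  |A|=1161.9429
11. canonical 5-gon: [(57.1138, 46.2632) (44.5368, 37.1241) (79.2938, 0) (100, 0) (100, 13.5567)]
12. shoelace: 1161.9429

Area of P2's cell: 1161.9429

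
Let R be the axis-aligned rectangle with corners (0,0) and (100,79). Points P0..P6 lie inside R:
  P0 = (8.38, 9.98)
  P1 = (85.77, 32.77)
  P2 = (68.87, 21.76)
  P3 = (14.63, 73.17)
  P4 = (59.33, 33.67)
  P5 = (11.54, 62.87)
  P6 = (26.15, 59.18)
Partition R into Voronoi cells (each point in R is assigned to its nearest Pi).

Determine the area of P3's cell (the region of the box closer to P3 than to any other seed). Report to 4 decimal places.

1. box [0,100]×[0,79]: [(0, 0) (100, 0) (100, 79) (0, 79)]
2. ⊥bis P3·P0 via (11.505,41.575): [(0, 42.7129) (100, 32.8221) (100, 79) (0, 79)]  |A|=4123.2466
3. ⊥bis P3·P1 via (50.2,52.97): [(0, 42.7129) (42.0151, 38.5573) (64.9823, 79) (0, 79)]  |A|=2076.332
4. ⊥bis P3·P2 via (41.75,47.465): [(0, 42.7129) (34.0535, 39.3448) (55.0313, 61.4774) (64.9823, 79) (0, 79)]  |A|=1979.9659
5. ⊥bis P3·P4 via (36.98,53.42): [(0, 42.7129) (25.3067, 40.2099) (59.5843, 79) (0, 79)]  |A|=1614.7914
6. ⊥bis P3·P5 via (13.085,68.02): [(0, 71.9455) (42.1709, 59.2942) (59.5843, 79) (0, 79)]  |A|=735.8238
7. ⊥bis P3·P6 via (20.39,66.175): [(0, 71.9455) (20.0816, 65.921) (35.9648, 79) (0, 79)]  |A|=306.0241
8. canonical 4-gon: [(0, 71.9455) (20.0816, 65.921) (35.9648, 79) (0, 79)]
9. shoelace: 306.0241

Area of P3's cell: 306.0241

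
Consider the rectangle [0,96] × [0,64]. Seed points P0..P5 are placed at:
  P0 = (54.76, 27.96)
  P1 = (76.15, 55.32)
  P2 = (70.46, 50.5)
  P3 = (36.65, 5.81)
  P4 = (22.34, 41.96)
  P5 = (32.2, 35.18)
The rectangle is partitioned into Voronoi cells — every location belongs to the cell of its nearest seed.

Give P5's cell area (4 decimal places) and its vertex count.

1. box [0,96]×[0,64]: [(0, 0) (96, 0) (96, 64) (0, 64)]
2. ⊥bis P5·P0 via (43.48,31.57): [(0, 0) (33.3765, 0) (53.8588, 64) (0, 64)]  |A|=2791.5274
3. ⊥bis P5·P1 via (54.175,45.25): [(0, 0) (33.3765, 0) (50.4556, 53.3665) (45.5828, 64) (0, 64)]  |A|=2747.5264
4. ⊥bis P5·P2 via (51.33,42.84): [(0, 0) (33.3765, 0) (48.9717, 48.7296) (42.8572, 64) (0, 64)]  |A|=2707.5281
5. ⊥bis P5·P3 via (34.425,20.495): [(0, 15.2791) (40.2164, 21.3725) (48.9717, 48.7296) (42.8572, 64) (0, 64)]  |A|=2043.6236
6. ⊥bis P5·P4 via (27.27,38.57): [(12.5635, 17.1826) (40.2164, 21.3725) (48.9717, 48.7296) (43.5561, 62.2545)]  |A|=691.542
7. canonical 4-gon: [(12.5635, 17.1826) (40.2164, 21.3725) (48.9717, 48.7296) (43.5561, 62.2545)]
8. shoelace: 691.542

Area of P5's cell: 691.5420 (4 vertices)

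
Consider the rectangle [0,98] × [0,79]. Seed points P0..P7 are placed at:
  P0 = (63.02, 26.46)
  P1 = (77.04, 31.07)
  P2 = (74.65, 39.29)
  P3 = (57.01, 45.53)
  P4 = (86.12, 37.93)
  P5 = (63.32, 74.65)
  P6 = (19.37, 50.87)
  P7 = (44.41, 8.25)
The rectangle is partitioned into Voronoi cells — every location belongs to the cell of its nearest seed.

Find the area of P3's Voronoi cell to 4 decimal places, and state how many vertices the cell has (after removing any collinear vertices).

Area of P3's cell: 822.4306 (5 vertices)

1. box [0,98]×[0,79]: [(0, 0) (98, 0) (98, 79) (0, 79)]
2. ⊥bis P3·P0 via (60.015,35.995): [(0, 17.081) (98, 47.9662) (98, 79) (0, 79)]  |A|=4554.69
3. ⊥bis P3·P1 via (67.025,38.3): [(0, 17.081) (66.9355, 38.176) (96.407, 79) (0, 79)]  |A|=4040.1488
4. ⊥bis P3·P2 via (65.83,42.41): [(0, 17.081) (64.0056, 37.2527) (78.7734, 79) (0, 79)]  |A|=3625.8725
5. ⊥bis P3·P4 via (71.565,41.73): [(0, 17.081) (64.0056, 37.2527) (78.7734, 79) (0, 79)]  |A|=3625.8725
6. ⊥bis P3·P5 via (60.165,60.09): [(0, 73.1271) (0, 17.081) (64.0056, 37.2527) (71.2356, 57.6911)]  |A|=2577.4074
7. ⊥bis P3·P6 via (38.19,48.2): [(40.4819, 64.3551) (35.3559, 28.2236) (64.0056, 37.2527) (71.2356, 57.6911)]  |A|=832.8058
8. ⊥bis P3·P7 via (50.71,26.89): [(40.4819, 64.3551) (35.8779, 31.903) (41.2595, 30.0841) (64.0056, 37.2527) (71.2356, 57.6911)]  |A|=822.4306
9. canonical 5-gon: [(40.4819, 64.3551) (35.8779, 31.903) (41.2595, 30.0841) (64.0056, 37.2527) (71.2356, 57.6911)]
10. shoelace: 822.4306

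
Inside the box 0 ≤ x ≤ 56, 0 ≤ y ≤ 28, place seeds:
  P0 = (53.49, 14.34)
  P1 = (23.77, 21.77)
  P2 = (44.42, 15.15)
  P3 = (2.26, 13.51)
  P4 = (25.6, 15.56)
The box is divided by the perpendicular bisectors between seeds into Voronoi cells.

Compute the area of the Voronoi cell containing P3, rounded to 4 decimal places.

1. box [0,56]×[0,28]: [(0, 0) (56, 0) (56, 28) (0, 28)]
2. ⊥bis P3·P0 via (27.875,13.925): [(0, 0) (28.1006, 0) (27.647, 28) (0, 28)]  |A|=780.466
3. ⊥bis P3·P1 via (13.015,17.64): [(0, 0) (19.7889, 0) (9.0367, 28) (0, 28)]  |A|=403.558
4. ⊥bis P3·P2 via (23.34,14.33): [(0, 0) (19.7889, 0) (9.0367, 28) (0, 28)]  |A|=403.558
5. ⊥bis P3·P4 via (13.93,14.535): [(0, 0) (15.2066, 0) (13.8478, 15.4714) (9.0367, 28) (0, 28)]  |A|=368.1111
6. canonical 5-gon: [(0, 0) (15.2066, 0) (13.8478, 15.4714) (9.0367, 28) (0, 28)]
7. shoelace: 368.1111

Area of P3's cell: 368.1111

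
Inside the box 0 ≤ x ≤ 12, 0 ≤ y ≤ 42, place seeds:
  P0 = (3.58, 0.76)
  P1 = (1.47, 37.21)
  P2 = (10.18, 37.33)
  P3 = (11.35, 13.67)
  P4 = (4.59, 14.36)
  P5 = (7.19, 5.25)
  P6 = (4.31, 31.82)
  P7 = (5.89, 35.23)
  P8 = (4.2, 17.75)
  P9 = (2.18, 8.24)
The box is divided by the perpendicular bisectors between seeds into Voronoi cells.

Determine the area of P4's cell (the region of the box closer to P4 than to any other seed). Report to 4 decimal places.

1. box [0,12]×[0,42]: [(0, 0) (12, 0) (12, 42) (0, 42)]
2. ⊥bis P4·P0 via (4.085,7.56): [(0, 7.8634) (12, 6.9722) (12, 42) (0, 42)]  |A|=414.9866
3. ⊥bis P4·P1 via (3.03,25.785): [(0, 25.3713) (0, 7.8634) (12, 6.9722) (12, 27.0098)]  |A|=225.273
4. ⊥bis P4·P2 via (7.385,25.845): [(5.9777, 26.1875) (0, 25.3713) (0, 7.8634) (12, 6.9722) (12, 24.7219)]  |A|=218.3838
5. ⊥bis P4·P3 via (7.97,14.015): [(9.1341, 25.4193) (5.9777, 26.1875) (0, 25.3713) (0, 7.8634) (7.2869, 7.3222)]  |A|=149.9785
6. ⊥bis P4·P5 via (5.89,9.805): [(7.5898, 10.2901) (9.1341, 25.4193) (5.9777, 26.1875) (0, 25.3713) (0, 8.124)]  |A|=138.0941
7. ⊥bis P4·P6 via (4.45,23.09): [(7.5898, 10.2901) (8.9036, 23.1614) (0, 23.0186) (0, 8.124)]  |A|=113.7302
8. ⊥bis P4·P7 via (5.24,24.795): [(7.5898, 10.2901) (8.9036, 23.1614) (0, 23.0186) (0, 8.124)]  |A|=113.7302
9. ⊥bis P4·P8 via (4.395,16.055): [(7.5898, 10.2901) (8.2232, 16.4954) (0, 15.5494) (0, 8.124)]  |A|=53.3926
10. ⊥bis P4·P9 via (3.385,11.3): [(6.6388, 10.0187) (7.5898, 10.2901) (8.2232, 16.4954) (0, 15.5494) (0, 12.633)]  |A|=38.4255
11. canonical 5-gon: [(6.6388, 10.0187) (7.5898, 10.2901) (8.2232, 16.4954) (0, 15.5494) (0, 12.633)]
12. shoelace: 38.4255

Area of P4's cell: 38.4255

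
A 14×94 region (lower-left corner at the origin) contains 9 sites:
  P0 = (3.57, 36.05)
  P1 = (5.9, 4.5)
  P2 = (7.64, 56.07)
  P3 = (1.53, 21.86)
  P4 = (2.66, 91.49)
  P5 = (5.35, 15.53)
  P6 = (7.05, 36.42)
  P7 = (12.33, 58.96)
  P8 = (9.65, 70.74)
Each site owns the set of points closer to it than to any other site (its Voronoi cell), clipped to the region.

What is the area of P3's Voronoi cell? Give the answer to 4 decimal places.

1. box [0,14]×[0,94]: [(0, 0) (14, 0) (14, 94) (0, 94)]
2. ⊥bis P3·P0 via (2.55,28.955): [(0, 29.3216) (0, 0) (14, 0) (14, 27.3089)]  |A|=396.4136
3. ⊥bis P3·P1 via (3.715,13.18): [(0, 29.3216) (0, 12.2448) (14, 15.769) (14, 27.3089)]  |A|=200.3166
4. ⊥bis P3·P2 via (4.585,38.965): [(0, 29.3216) (0, 12.2448) (14, 15.769) (14, 27.3089)]  |A|=200.3166
5. ⊥bis P3·P4 via (2.095,56.675): [(0, 29.3216) (0, 12.2448) (14, 15.769) (14, 27.3089)]  |A|=200.3166
6. ⊥bis P3·P5 via (3.44,18.695): [(0, 29.3216) (0, 16.619) (14, 25.0677) (14, 27.3089)]  |A|=104.6063
7. ⊥bis P3·P6 via (4.29,29.14): [(6.1389, 28.4391) (0, 29.3216) (0, 16.619) (14, 25.0677) (14, 25.4587)]  |A|=97.3341
8. ⊥bis P3·P7 via (6.93,40.41): [(6.1389, 28.4391) (0, 29.3216) (0, 16.619) (14, 25.0677) (14, 25.4587)]  |A|=97.3341
9. ⊥bis P3·P8 via (5.59,46.3): [(6.1389, 28.4391) (0, 29.3216) (0, 16.619) (14, 25.0677) (14, 25.4587)]  |A|=97.3341
10. canonical 5-gon: [(6.1389, 28.4391) (0, 29.3216) (0, 16.619) (14, 25.0677) (14, 25.4587)]
11. shoelace: 97.3341

Area of P3's cell: 97.3341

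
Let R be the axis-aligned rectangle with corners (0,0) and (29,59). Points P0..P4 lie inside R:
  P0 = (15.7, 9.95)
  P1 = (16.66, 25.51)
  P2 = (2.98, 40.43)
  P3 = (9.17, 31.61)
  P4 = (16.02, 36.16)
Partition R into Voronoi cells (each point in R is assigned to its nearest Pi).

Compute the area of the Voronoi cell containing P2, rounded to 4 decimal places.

1. box [0,29]×[0,59]: [(0, 0) (29, 0) (29, 59) (0, 59)]
2. ⊥bis P2·P0 via (9.34,25.19): [(0, 21.2922) (29, 33.3946) (29, 59) (0, 59)]  |A|=918.0418
3. ⊥bis P2·P1 via (9.82,32.97): [(0, 23.9661) (29, 50.556) (29, 59) (0, 59)]  |A|=630.4297
4. ⊥bis P2·P3 via (6.075,36.02): [(0, 31.7565) (29, 52.1091) (29, 59) (0, 59)]  |A|=494.9493
5. ⊥bis P2·P4 via (9.5,38.295): [(0, 31.7565) (9.5547, 38.4621) (16.2799, 59) (0, 59)]  |A|=297.3298
6. canonical 4-gon: [(0, 31.7565) (9.5547, 38.4621) (16.2799, 59) (0, 59)]
7. shoelace: 297.3298

Area of P2's cell: 297.3298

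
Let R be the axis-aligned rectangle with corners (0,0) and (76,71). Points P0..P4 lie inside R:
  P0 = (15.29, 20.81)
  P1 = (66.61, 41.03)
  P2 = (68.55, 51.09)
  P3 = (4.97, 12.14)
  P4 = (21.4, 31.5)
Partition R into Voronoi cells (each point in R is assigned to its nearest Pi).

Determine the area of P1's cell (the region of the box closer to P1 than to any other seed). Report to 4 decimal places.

1. box [0,76]×[0,71]: [(0, 0) (76, 0) (76, 71) (0, 71)]
2. ⊥bis P1·P0 via (40.95,30.92): [(53.1324, 0) (76, 0) (76, 71) (25.1585, 71)]  |A|=2616.6704
3. ⊥bis P1·P2 via (67.58,46.06): [(32.3046, 52.8626) (53.1324, 0) (76, 0) (76, 44.4363)]  |A|=1575.2486
4. ⊥bis P1·P3 via (35.79,26.585): [(32.3046, 52.8626) (53.1324, 0) (76, 0) (76, 44.4363)]  |A|=1575.2486
5. ⊥bis P1·P4 via (44.005,36.265): [(40.8539, 51.2139) (49.9431, 8.0947) (53.1324, 0) (76, 0) (76, 44.4363)]  |A|=1398.4236
6. canonical 5-gon: [(40.8539, 51.2139) (49.9431, 8.0947) (53.1324, 0) (76, 0) (76, 44.4363)]
7. shoelace: 1398.4236

Area of P1's cell: 1398.4236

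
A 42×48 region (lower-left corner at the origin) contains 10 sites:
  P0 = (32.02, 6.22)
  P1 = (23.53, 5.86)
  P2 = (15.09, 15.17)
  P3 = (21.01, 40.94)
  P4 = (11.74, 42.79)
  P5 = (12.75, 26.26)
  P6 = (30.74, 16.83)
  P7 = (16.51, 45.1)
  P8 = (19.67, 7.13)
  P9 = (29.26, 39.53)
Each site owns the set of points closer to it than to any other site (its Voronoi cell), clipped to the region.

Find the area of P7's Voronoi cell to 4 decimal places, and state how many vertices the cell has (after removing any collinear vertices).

1. box [0,42]×[0,48]: [(0, 0) (42, 0) (42, 48) (0, 48)]
2. ⊥bis P7·P0 via (24.265,25.66): [(0, 15.9802) (42, 32.7348) (42, 48) (0, 48)]  |A|=992.9839
3. ⊥bis P7·P1 via (20.02,25.48): [(0, 21.8984) (26.8985, 26.7106) (42, 32.7348) (42, 48) (0, 48)]  |A|=913.3881
4. ⊥bis P7·P2 via (15.8,30.135): [(0, 30.8846) (33.3907, 29.3004) (42, 32.7348) (42, 48) (0, 48)]  |A|=744.1496
5. ⊥bis P7·P3 via (18.76,43.02): [(0, 30.8846) (7.2246, 30.5418) (23.3637, 48) (0, 48)]  |A|=265.7701
6. ⊥bis P7·P4 via (14.125,43.945): [(16.0123, 40.0478) (23.3637, 48) (12.1613, 48)]  |A|=44.5423
7. ⊥bis P7·P5 via (14.63,35.68): [(16.0123, 40.0478) (23.3637, 48) (12.1613, 48)]  |A|=44.5423
8. ⊥bis P7·P6 via (23.625,30.965): [(16.0123, 40.0478) (23.3637, 48) (12.1613, 48)]  |A|=44.5423
9. ⊥bis P7·P8 via (18.09,26.115): [(16.0123, 40.0478) (23.3637, 48) (12.1613, 48)]  |A|=44.5423
10. ⊥bis P7·P9 via (22.885,42.315): [(16.0123, 40.0478) (23.3637, 48) (12.1613, 48)]  |A|=44.5423
11. canonical 3-gon: [(16.0123, 40.0478) (23.3637, 48) (12.1613, 48)]
12. shoelace: 44.5423

Area of P7's cell: 44.5423 (3 vertices)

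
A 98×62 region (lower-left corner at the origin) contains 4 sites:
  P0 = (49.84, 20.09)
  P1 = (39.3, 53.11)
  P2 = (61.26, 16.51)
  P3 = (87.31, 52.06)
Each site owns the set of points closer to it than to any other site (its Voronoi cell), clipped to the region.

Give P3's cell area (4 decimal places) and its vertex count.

1. box [0,98]×[0,62]: [(0, 0) (98, 0) (98, 62) (0, 62)]
2. ⊥bis P3·P0 via (68.575,36.075): [(98, 1.5878) (98, 62) (46.4554, 62)]  |A|=1556.9612
3. ⊥bis P3·P1 via (63.305,52.585): [(63.0847, 42.5099) (98, 1.5878) (98, 62) (63.5109, 62)]  |A|=1390.754
4. ⊥bis P3·P2 via (74.285,34.285): [(63.0847, 42.5099) (63.1247, 42.4629) (98, 16.9073) (98, 62) (63.5109, 62)]  |A|=1123.6179
5. canonical 5-gon: [(63.0847, 42.5099) (63.1247, 42.4629) (98, 16.9073) (98, 62) (63.5109, 62)]
6. shoelace: 1123.6179

Area of P3's cell: 1123.6179 (5 vertices)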